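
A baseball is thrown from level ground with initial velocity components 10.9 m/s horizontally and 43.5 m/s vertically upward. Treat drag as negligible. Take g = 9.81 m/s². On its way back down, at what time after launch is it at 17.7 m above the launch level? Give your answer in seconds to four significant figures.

8.441 s

Require v_y0 t − ½ g t² = 17.7, i.e. 4.905 t² − 43.50 t + 17.7 = 0.
Quadratic formula: t = (43.50 ± √1545.0) / 9.81 = (43.50 ± 39.31) / 9.81 → t = 0.4275 s or 8.441 s.
The descending-branch root is 8.441 s.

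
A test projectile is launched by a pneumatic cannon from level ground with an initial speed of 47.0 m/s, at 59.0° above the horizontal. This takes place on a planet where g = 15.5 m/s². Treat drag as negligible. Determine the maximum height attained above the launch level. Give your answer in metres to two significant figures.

Components: vₓ = 47.00 cos 59.0° = 24.21 m/s, v_y0 = 47.00 sin 59.0° = 40.29 m/s.
At the apex v_y = 0, so H = v_y0²/(2g) = 40.29²/31.00 = 52.36 m.

52 m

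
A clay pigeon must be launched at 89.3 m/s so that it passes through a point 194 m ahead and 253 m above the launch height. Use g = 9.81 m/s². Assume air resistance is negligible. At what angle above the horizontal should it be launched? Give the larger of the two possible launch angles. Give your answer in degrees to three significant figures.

81.3°

Trajectory: y = x tanθ − g x² (1 + tan²θ)/(2v₀²). With x = 194, y = 253, v₀ = 89.3, g = 9.81:
23.15 tan²θ − 194 tanθ + (276.1) = 0.
tanθ = [194 ± √(194² − 4 × 23.15 × (276.1))] / (2 × 23.15) = (194 ± 109.8) / 46.30, giving tanθ = 1.818 or 6.563.
θ = 61.18° or 81.34°; the larger is 81.34°.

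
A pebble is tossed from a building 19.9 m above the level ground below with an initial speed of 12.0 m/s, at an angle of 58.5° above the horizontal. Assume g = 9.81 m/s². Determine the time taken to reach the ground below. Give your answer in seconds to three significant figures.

vₓ = 12.00 cos 58.5° = 6.270 m/s; v_y0 = 12.00 sin 58.5° = 10.23 m/s.
The projectile lands when y = 19.9 + (10.23) t − ½·9.81·t² = 0. Positive root: t = (10.23 + √(10.23² + 2·9.81·19.9)) / 9.81 = (10.23 + 22.25) / 9.81 = 3.311 s.

3.31 s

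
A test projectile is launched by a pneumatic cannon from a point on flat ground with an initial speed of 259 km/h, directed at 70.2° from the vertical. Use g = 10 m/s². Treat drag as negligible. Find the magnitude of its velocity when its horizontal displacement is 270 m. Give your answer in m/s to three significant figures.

69.4 m/s

Convert: 259 km/h = 259/3.6 = 71.94 m/s.
Horizontal component vₓ = 71.94 sin 70.2° = 67.69 m/s; vertical v_y0 = 71.94 cos 70.2° = 24.37 m/s.
x = vₓ t ⇒ t = 270/67.69 = 3.989 s.
Vertical velocity there: v_y = v_y0 − g t = 24.37 − 10.0 × 3.989 = −15.52 m/s.
Speed: √(vₓ² + v_y²) = √(67.69² + 15.52²) = 69.45 m/s.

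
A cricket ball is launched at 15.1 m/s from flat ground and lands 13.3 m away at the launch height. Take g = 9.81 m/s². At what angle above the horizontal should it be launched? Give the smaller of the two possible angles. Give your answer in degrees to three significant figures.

R = v₀² sin 2θ / g gives sin 2θ = gR/v₀² = 9.81·13.3/15.1² = 0.5722.
2θ = 34.91° or 180° − 34.91° = 145.1°, so θ = 17.45° or 72.55°.
The smaller angle is 17.45°.

17.5°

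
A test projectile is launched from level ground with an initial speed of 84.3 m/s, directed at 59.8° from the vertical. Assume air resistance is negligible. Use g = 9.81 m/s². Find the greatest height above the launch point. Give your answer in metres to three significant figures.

Horizontal component vₓ = 84.30 sin 59.8° = 72.86 m/s; vertical v_y0 = 84.30 cos 59.8° = 42.40 m/s.
At the apex v_y = 0, so H = v_y0²/(2g) = 42.40²/19.62 = 91.65 m.

91.6 m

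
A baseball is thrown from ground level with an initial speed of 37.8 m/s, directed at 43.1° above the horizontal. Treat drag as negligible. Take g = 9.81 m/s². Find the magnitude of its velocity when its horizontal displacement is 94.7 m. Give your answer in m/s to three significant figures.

28.7 m/s

Components: vₓ = 37.80 cos 43.1° = 27.60 m/s, v_y0 = 37.80 sin 43.1° = 25.83 m/s.
x = vₓ t ⇒ t = 94.7/27.60 = 3.431 s.
Vertical velocity there: v_y = v_y0 − g t = 25.83 − 9.81 × 3.431 = −7.832 m/s.
Speed: √(vₓ² + v_y²) = √(27.60² + 7.832²) = 28.69 m/s.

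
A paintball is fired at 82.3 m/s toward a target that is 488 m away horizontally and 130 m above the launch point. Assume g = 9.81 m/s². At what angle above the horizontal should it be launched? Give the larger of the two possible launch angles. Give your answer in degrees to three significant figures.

Trajectory: y = x tanθ − g x² (1 + tan²θ)/(2v₀²). With x = 488, y = 130, v₀ = 82.3, g = 9.81:
172.5 tan²θ − 488 tanθ + (302.5) = 0.
tanθ = [488 ± √(488² − 4 × 172.5 × (302.5))] / (2 × 172.5) = (488 ± 171.8) / 344.9, giving tanθ = 0.9169 or 1.913.
θ = 42.52° or 62.40°; the larger is 62.40°.

62.4°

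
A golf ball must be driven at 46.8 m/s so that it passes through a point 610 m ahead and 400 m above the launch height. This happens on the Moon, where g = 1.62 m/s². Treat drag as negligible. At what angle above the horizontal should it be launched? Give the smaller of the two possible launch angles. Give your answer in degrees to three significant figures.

50.5°

Trajectory: y = x tanθ − g x² (1 + tan²θ)/(2v₀²). With x = 610, y = 400, v₀ = 46.8, g = 1.62:
137.6 tan²θ − 610 tanθ + (537.6) = 0.
tanθ = [610 ± √(610² − 4 × 137.6 × (537.6))] / (2 × 137.6) = (610 ± 276.0) / 275.2, giving tanθ = 1.214 or 3.219.
θ = 50.51° or 72.74°; the smaller is 50.51°.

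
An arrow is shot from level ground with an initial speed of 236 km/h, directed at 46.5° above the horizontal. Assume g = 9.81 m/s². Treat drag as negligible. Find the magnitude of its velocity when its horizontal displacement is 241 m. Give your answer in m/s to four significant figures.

45.38 m/s

Convert: 236 km/h = 236/3.6 = 65.56 m/s.
Horizontal component vₓ = 65.56 cos 46.5° = 45.13 m/s; vertical v_y0 = 65.56 sin 46.5° = 47.55 m/s.
x = vₓ t ⇒ t = 241/45.13 = 5.341 s.
Vertical velocity there: v_y = v_y0 − g t = 47.55 − 9.81 × 5.341 = −4.840 m/s.
Speed: √(vₓ² + v_y²) = √(45.13² + 4.840²) = 45.38 m/s.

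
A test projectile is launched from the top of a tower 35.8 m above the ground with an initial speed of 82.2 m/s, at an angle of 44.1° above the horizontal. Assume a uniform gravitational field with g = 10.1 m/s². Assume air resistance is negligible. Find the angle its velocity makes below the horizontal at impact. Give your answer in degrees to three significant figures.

Components: vₓ = 82.20 cos 44.1° = 59.03 m/s, v_y0 = 82.20 sin 44.1° = 57.20 m/s.
Vertical motion (up positive, ground at y = 0): 5.050 t² − (57.20) t − 35.8 = 0, so t = (57.20 + √(57.20² + 2·10.1·35.8)) / 10.1 = (57.20 + 63.21) / 10.1 = 11.92 s.
At impact: v_y = v_y0 − g t = −63.21 m/s; vₓ = 59.03 m/s.
Angle below horizontal: arctan(|v_y|/vₓ) = arctan(63.21/59.03) = 46.96°.

47.0°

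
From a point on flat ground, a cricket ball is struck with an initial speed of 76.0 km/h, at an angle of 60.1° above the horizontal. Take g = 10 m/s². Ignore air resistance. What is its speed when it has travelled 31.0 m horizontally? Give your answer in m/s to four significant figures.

Convert: 76.0 km/h = 76.0/3.6 = 21.11 m/s.
Resolve: vₓ = 21.11 cos 60.1° = 10.52 m/s and v_y0 = 21.11 sin 60.1° = 18.30 m/s.
x = vₓ t ⇒ t = 31.0/10.52 = 2.946 s.
Vertical velocity there: v_y = v_y0 − g t = 18.30 − 10.0 × 2.946 = −11.16 m/s.
Speed: √(vₓ² + v_y²) = √(10.52² + 11.16²) = 15.34 m/s.

15.34 m/s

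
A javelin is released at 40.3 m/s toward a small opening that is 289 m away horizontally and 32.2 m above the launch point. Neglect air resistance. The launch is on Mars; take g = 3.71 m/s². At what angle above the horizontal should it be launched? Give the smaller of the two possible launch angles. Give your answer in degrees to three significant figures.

28.2°

Trajectory: y = x tanθ − g x² (1 + tan²θ)/(2v₀²). With x = 289, y = 32.2, v₀ = 40.3, g = 3.71:
95.40 tan²θ − 289 tanθ + (127.6) = 0.
tanθ = [289 ± √(289² − 4 × 95.40 × (127.6))] / (2 × 95.40) = (289 ± 186.6) / 190.8, giving tanθ = 0.5365 or 2.493.
θ = 28.21° or 68.14°; the smaller is 28.21°.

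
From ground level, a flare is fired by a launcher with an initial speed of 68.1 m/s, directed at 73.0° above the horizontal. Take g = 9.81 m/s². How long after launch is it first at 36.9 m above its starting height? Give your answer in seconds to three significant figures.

0.593 s

Horizontal component vₓ = 68.10 cos 73.0° = 19.91 m/s; vertical v_y0 = 68.10 sin 73.0° = 65.12 m/s.
Require v_y0 t − ½ g t² = 36.9, i.e. 4.905 t² − 65.12 t + 36.9 = 0.
Quadratic formula: t = (65.12 ± √3517.2) / 9.81 = (65.12 ± 59.31) / 9.81 → t = 0.5931 s or 12.68 s.
The first (ascending) time is 0.5931 s.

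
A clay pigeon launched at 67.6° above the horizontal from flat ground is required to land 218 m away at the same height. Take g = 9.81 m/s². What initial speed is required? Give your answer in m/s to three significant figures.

55.1 m/s

Level-ground range: R = v₀² sin(2θ)/g, so v₀ = √(gR / sin 2θ).
v₀ = √(9.81 × 218 / sin 135.2°) = √(2139 / 0.7046) = √3035.0 = 55.09 m/s.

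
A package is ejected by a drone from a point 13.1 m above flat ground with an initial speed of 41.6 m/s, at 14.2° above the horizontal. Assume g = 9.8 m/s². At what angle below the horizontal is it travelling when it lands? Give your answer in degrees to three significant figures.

Horizontal component vₓ = 41.60 cos 14.2° = 40.33 m/s; vertical v_y0 = 41.60 sin 14.2° = 10.20 m/s.
With up positive and y = 0 at the ground: y(t) = 13.1 + (10.20) t − 4.900 t². Setting y = 0 and taking the positive root: t = [10.20 + √(10.20² + 2·9.80·13.1)] / 9.80 = (10.20 + 19.00) / 9.80 = 2.980 s.
At impact: v_y = v_y0 − g t = −19.00 m/s; vₓ = 40.33 m/s.
Angle below horizontal: arctan(|v_y|/vₓ) = arctan(19.00/40.33) = 25.22°.

25.2°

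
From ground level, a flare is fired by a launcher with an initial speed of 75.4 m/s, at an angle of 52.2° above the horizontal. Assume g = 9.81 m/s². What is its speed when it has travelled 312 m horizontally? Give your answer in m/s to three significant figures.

46.7 m/s

vₓ = 75.40 cos 52.2° = 46.21 m/s; v_y0 = 75.40 sin 52.2° = 59.58 m/s.
At x = 312 m, t = x/vₓ = 312/46.21 = 6.751 s.
Vertical velocity there: v_y = v_y0 − g t = 59.58 − 9.81 × 6.751 = −6.653 m/s.
Speed: √(vₓ² + v_y²) = √(46.21² + 6.653²) = 46.69 m/s.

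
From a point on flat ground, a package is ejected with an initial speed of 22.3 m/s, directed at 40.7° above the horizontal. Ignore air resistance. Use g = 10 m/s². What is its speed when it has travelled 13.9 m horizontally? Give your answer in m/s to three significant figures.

18.0 m/s

Components: vₓ = 22.30 cos 40.7° = 16.91 m/s, v_y0 = 22.30 sin 40.7° = 14.54 m/s.
At x = 13.9 m, t = x/vₓ = 13.9/16.91 = 0.8222 s.
Vertical velocity there: v_y = v_y0 − g t = 14.54 − 10.0 × 0.8222 = 6.320 m/s.
Speed: √(vₓ² + v_y²) = √(16.91² + 6.320²) = 18.05 m/s.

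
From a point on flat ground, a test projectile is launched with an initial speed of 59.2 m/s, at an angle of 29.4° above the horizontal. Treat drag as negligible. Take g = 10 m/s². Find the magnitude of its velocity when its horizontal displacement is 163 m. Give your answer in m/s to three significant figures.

51.6 m/s

Resolve: vₓ = 59.20 cos 29.4° = 51.58 m/s and v_y0 = 59.20 sin 29.4° = 29.06 m/s.
At x = 163 m, t = x/vₓ = 163/51.58 = 3.160 s.
Vertical velocity there: v_y = v_y0 − g t = 29.06 − 10.0 × 3.160 = −2.542 m/s.
Speed: √(vₓ² + v_y²) = √(51.58² + 2.542²) = 51.64 m/s.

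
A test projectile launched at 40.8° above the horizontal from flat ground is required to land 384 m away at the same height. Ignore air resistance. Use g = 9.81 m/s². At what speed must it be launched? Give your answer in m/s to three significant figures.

61.7 m/s

On level ground R = v₀² sin 2θ / g ⇒ v₀ = √(gR / sin 2θ).
v₀ = √(9.81 × 384 / sin 81.60°) = √(3767 / 0.9893) = √3807.9 = 61.71 m/s.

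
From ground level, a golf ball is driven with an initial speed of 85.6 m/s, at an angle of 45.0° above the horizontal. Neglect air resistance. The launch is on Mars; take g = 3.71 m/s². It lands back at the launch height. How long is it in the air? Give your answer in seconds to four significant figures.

32.63 s

Resolve: vₓ = 85.60 cos 45.0° = 60.53 m/s and v_y0 = 85.60 sin 45.0° = 60.53 m/s.
Time of flight on level ground: T = 2 v_y0 / g = 2 × 60.53 / 3.71 = 32.63 s.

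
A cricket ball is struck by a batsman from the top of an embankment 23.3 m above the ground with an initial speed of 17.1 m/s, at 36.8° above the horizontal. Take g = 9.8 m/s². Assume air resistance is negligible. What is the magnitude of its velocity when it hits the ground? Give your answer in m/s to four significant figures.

27.37 m/s

Horizontal component vₓ = 17.10 cos 36.8° = 13.69 m/s; vertical v_y0 = 17.10 sin 36.8° = 10.24 m/s.
Vertical motion (up positive, ground at y = 0): 4.900 t² − (10.24) t − 23.3 = 0, so t = (10.24 + √(10.24² + 2·9.80·23.3)) / 9.80 = (10.24 + 23.70) / 9.80 = 3.463 s.
Vertical velocity at impact: v_y = v_y0 − g t = 10.24 − 9.80 × 3.463 = −23.70 m/s.
Speed: |v| = √(vₓ² + v_y²) = √(13.69² + 23.70²) = 27.37 m/s.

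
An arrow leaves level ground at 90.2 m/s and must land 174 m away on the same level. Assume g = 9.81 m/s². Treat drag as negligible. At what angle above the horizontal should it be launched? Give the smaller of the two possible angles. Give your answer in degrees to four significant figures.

6.055°

From R = (v₀²/g) sin 2θ: sin 2θ = 9.81 × 174 / 8136.0 = 0.2098.
2θ = 12.11° or 180° − 12.11° = 167.9°, so θ = 6.055° or 83.94°.
The smaller angle is 6.055°.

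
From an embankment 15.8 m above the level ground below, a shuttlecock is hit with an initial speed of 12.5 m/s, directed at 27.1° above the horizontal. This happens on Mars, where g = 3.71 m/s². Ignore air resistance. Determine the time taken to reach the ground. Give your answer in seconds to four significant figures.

Horizontal component vₓ = 12.50 cos 27.1° = 11.13 m/s; vertical v_y0 = 12.50 sin 27.1° = 5.694 m/s.
Vertical motion (up positive, ground at y = 0): 1.855 t² − (5.694) t − 15.8 = 0, so t = (5.694 + √(5.694² + 2·3.71·15.8)) / 3.71 = (5.694 + 12.23) / 3.71 = 4.832 s.

4.832 s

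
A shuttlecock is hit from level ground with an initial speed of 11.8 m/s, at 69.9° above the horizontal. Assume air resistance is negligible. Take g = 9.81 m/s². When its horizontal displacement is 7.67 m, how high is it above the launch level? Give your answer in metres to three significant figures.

3.41 m

vₓ = 11.80 cos 69.9° = 4.055 m/s; v_y0 = 11.80 sin 69.9° = 11.08 m/s.
x = vₓ t ⇒ t = 7.67/4.055 = 1.891 s.
Height: y = v_y0 t − ½ g t² = 11.08 × 1.891 − 4.905 × 1.891² = 20.96 − 17.55 = 3.412 m.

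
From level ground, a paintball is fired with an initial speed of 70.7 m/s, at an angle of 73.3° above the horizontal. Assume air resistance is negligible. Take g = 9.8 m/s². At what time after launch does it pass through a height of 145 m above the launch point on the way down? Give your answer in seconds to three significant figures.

Horizontal component vₓ = 70.70 cos 73.3° = 20.32 m/s; vertical v_y0 = 70.70 sin 73.3° = 67.72 m/s.
Set y = v_y0 t − ½ g t² = 145: 4.900 t² − 67.72 t + 145 = 0.
Quadratic formula: t = (67.72 ± √1743.7) / 9.80 = (67.72 ± 41.76) / 9.80 → t = 2.649 s or 11.17 s.
The descending-branch root is 11.17 s.

11.2 s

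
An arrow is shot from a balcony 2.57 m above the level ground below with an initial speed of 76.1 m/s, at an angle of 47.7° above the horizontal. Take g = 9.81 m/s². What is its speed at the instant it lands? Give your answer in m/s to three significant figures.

Components: vₓ = 76.10 cos 47.7° = 51.22 m/s, v_y0 = 76.10 sin 47.7° = 56.29 m/s.
Vertical motion (up positive, ground at y = 0): 4.905 t² − (56.29) t − 2.57 = 0, so t = (56.29 + √(56.29² + 2·9.81·2.57)) / 9.81 = (56.29 + 56.73) / 9.81 = 11.52 s.
Vertical velocity at impact: v_y = v_y0 − g t = 56.29 − 9.81 × 11.52 = −56.73 m/s.
Speed: |v| = √(vₓ² + v_y²) = √(51.22² + 56.73²) = 76.43 m/s.

76.4 m/s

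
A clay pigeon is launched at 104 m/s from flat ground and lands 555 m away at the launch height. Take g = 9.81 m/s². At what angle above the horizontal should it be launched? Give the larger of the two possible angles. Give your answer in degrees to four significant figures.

74.89°

From R = (v₀²/g) sin 2θ: sin 2θ = 9.81 × 555 / 10816 = 0.5034.
2θ = 30.22° or 180° − 30.22° = 149.8°, so θ = 15.11° or 74.89°.
The larger angle is 74.89°.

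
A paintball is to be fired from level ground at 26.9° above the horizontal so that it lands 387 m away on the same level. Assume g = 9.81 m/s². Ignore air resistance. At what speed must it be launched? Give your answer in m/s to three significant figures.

From R = (v₀² / g) sin 2θ: v₀ = √(gR / sin 2θ).
v₀ = √(9.81 × 387 / sin 53.80°) = √(3796 / 0.8070) = √4704.7 = 68.59 m/s.

68.6 m/s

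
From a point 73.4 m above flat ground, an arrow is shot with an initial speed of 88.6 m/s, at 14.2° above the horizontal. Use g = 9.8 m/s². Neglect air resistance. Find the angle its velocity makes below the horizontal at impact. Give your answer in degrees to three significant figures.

27.0°

Components: vₓ = 88.60 cos 14.2° = 85.89 m/s, v_y0 = 88.60 sin 14.2° = 21.73 m/s.
Vertical motion (up positive, ground at y = 0): 4.900 t² − (21.73) t − 73.4 = 0, so t = (21.73 + √(21.73² + 2·9.80·73.4)) / 9.80 = (21.73 + 43.72) / 9.80 = 6.679 s.
At impact: v_y = v_y0 − g t = −43.72 m/s; vₓ = 85.89 m/s.
Angle below horizontal: arctan(|v_y|/vₓ) = arctan(43.72/85.89) = 26.97°.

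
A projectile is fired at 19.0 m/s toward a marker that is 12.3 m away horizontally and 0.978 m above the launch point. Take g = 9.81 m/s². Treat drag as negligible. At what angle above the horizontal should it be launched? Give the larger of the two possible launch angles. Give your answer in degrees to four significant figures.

80.09°

Trajectory: y = x tanθ − g x² (1 + tan²θ)/(2v₀²). With x = 12.3, y = 0.978, v₀ = 19.0, g = 9.81:
2.056 tan²θ − 12.3 tanθ + (3.034) = 0.
tanθ = [12.3 ± √(12.3² − 4 × 2.056 × (3.034))] / (2 × 2.056) = (12.3 ± 11.24) / 4.111, giving tanθ = 0.2577 or 5.726.
θ = 14.45° or 80.09°; the larger is 80.09°.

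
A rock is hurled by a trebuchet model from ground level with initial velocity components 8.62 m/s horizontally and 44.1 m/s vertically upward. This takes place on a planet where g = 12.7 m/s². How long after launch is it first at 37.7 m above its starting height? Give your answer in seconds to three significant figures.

0.998 s

Require v_y0 t − ½ g t² = 37.7, i.e. 6.350 t² − 44.10 t + 37.7 = 0.
t = [44.10 ± √(44.10² − 2·12.7·37.7)] / 12.7 = (44.10 ± 31.42) / 12.7, so t = 0.9984 s or t = 5.946 s.
The first (ascending) time is 0.9984 s.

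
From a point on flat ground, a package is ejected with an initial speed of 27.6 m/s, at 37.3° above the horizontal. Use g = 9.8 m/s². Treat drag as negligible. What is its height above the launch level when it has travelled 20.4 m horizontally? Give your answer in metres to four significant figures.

Components: vₓ = 27.60 cos 37.3° = 21.96 m/s, v_y0 = 27.60 sin 37.3° = 16.73 m/s.
At x = 20.4 m, t = x/vₓ = 20.4/21.96 = 0.9292 s.
Height: y = v_y0 t − ½ g t² = 16.73 × 0.9292 − 4.900 × 0.9292² = 15.54 − 4.230 = 11.31 m.

11.31 m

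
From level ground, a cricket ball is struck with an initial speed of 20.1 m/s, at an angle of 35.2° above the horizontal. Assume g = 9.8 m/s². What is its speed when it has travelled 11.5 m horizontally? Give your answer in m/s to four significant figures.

Resolve: vₓ = 20.10 cos 35.2° = 16.42 m/s and v_y0 = 20.10 sin 35.2° = 11.59 m/s.
At x = 11.5 m, t = x/vₓ = 11.5/16.42 = 0.7002 s.
Vertical velocity there: v_y = v_y0 − g t = 11.59 − 9.80 × 0.7002 = 4.725 m/s.
Speed: √(vₓ² + v_y²) = √(16.42² + 4.725²) = 17.09 m/s.

17.09 m/s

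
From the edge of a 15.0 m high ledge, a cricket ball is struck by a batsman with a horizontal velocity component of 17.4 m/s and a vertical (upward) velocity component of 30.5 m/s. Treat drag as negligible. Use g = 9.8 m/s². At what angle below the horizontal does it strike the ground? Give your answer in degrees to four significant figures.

The projectile lands when y = 15.0 + (30.50) t − ½·9.80·t² = 0. Positive root: t = (30.50 + √(30.50² + 2·9.80·15.0)) / 9.80 = (30.50 + 34.99) / 9.80 = 6.683 s.
At impact: v_y = v_y0 − g t = −34.99 m/s; vₓ = 17.40 m/s.
Angle below horizontal: arctan(|v_y|/vₓ) = arctan(34.99/17.40) = 63.56°.

63.56°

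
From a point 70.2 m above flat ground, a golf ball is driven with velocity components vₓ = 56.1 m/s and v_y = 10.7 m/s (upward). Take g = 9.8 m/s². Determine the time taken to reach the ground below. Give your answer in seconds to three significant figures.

The projectile lands when y = 70.2 + (10.70) t − ½·9.80·t² = 0. Positive root: t = (10.70 + √(10.70² + 2·9.80·70.2)) / 9.80 = (10.70 + 38.61) / 9.80 = 5.031 s.

5.03 s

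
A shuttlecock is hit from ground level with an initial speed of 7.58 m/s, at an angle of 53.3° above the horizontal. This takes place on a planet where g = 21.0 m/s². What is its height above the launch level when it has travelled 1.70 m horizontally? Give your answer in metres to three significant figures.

0.802 m

Horizontal component vₓ = 7.580 cos 53.3° = 4.530 m/s; vertical v_y0 = 7.580 sin 53.3° = 6.077 m/s.
x = vₓ t ⇒ t = 1.70/4.530 = 0.3753 s.
Height: y = v_y0 t − ½ g t² = 6.077 × 0.3753 − 10.50 × 0.3753² = 2.281 − 1.479 = 0.8020 m.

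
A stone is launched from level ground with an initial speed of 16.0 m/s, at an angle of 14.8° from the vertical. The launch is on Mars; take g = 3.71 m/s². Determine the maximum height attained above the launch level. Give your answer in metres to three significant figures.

Resolve: vₓ = 16.00 sin 14.8° = 4.087 m/s and v_y0 = 16.00 cos 14.8° = 15.47 m/s.
Peak height H = v_y0² / (2g) = 239.30 / 7.420 = 32.25 m.

32.3 m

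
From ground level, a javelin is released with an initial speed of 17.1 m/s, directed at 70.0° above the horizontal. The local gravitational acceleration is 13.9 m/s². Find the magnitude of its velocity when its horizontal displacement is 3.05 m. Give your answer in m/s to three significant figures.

vₓ = 17.10 cos 70.0° = 5.849 m/s; v_y0 = 17.10 sin 70.0° = 16.07 m/s.
At x = 3.05 m, t = x/vₓ = 3.05/5.849 = 0.5215 s.
Vertical velocity there: v_y = v_y0 − g t = 16.07 − 13.9 × 0.5215 = 8.820 m/s.
Speed: √(vₓ² + v_y²) = √(5.849² + 8.820²) = 10.58 m/s.

10.6 m/s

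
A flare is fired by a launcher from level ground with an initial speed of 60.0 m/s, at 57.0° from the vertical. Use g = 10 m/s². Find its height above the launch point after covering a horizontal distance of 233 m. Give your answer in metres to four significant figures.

Resolve: vₓ = 60.00 sin 57.0° = 50.32 m/s and v_y0 = 60.00 cos 57.0° = 32.68 m/s.
x = vₓ t ⇒ t = 233/50.32 = 4.630 s.
Height: y = v_y0 t − ½ g t² = 32.68 × 4.630 − 5.000 × 4.630² = 151.3 − 107.2 = 44.11 m.

44.11 m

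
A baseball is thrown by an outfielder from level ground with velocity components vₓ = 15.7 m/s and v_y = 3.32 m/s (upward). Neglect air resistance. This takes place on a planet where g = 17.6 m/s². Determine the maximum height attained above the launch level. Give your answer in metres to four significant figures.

0.3131 m

Maximum height: H = v_y0² / (2g) = 3.320² / (2 × 17.6) = 0.3131 m.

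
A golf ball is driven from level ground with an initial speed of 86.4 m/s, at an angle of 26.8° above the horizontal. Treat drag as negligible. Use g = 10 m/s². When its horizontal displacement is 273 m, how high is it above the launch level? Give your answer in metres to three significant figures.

75.2 m

Components: vₓ = 86.40 cos 26.8° = 77.12 m/s, v_y0 = 86.40 sin 26.8° = 38.96 m/s.
x = vₓ t ⇒ t = 273/77.12 = 3.540 s.
Height: y = v_y0 t − ½ g t² = 38.96 × 3.540 − 5.000 × 3.540² = 137.9 − 62.66 = 75.25 m.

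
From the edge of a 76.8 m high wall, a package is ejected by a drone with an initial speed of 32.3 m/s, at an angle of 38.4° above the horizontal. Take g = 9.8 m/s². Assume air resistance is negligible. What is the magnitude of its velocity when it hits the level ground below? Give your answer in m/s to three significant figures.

Components: vₓ = 32.30 cos 38.4° = 25.31 m/s, v_y0 = 32.30 sin 38.4° = 20.06 m/s.
The projectile lands when y = 76.8 + (20.06) t − ½·9.80·t² = 0. Positive root: t = (20.06 + √(20.06² + 2·9.80·76.8)) / 9.80 = (20.06 + 43.68) / 9.80 = 6.504 s.
Vertical velocity at impact: v_y = v_y0 − g t = 20.06 − 9.80 × 6.504 = −43.68 m/s.
Speed: |v| = √(vₓ² + v_y²) = √(25.31² + 43.68²) = 50.48 m/s.

50.5 m/s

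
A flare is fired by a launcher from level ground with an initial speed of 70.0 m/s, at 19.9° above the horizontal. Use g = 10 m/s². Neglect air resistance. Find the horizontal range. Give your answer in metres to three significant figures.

Horizontal component vₓ = 70.00 cos 19.9° = 65.82 m/s; vertical v_y0 = 70.00 sin 19.9° = 23.83 m/s.
Flight time T = 2 v_y0 / g = 4.765 s.
Horizontal distance R = vₓ T = 65.82 × 4.765 = 313.7 m.

314 m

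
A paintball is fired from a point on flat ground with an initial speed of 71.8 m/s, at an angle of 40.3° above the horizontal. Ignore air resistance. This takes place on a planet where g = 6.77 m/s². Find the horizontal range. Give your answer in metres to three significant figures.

751 m

Horizontal component vₓ = 71.80 cos 40.3° = 54.76 m/s; vertical v_y0 = 71.80 sin 40.3° = 46.44 m/s.
Flight time T = 2 v_y0 / g = 13.72 s.
Horizontal distance R = vₓ T = 54.76 × 13.72 = 751.3 m.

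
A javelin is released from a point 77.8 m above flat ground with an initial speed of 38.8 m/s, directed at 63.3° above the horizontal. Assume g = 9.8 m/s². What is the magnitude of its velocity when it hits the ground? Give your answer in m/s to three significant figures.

55.0 m/s

Resolve: vₓ = 38.80 cos 63.3° = 17.43 m/s and v_y0 = 38.80 sin 63.3° = 34.66 m/s.
Vertical motion (up positive, ground at y = 0): 4.900 t² − (34.66) t − 77.8 = 0, so t = (34.66 + √(34.66² + 2·9.80·77.8)) / 9.80 = (34.66 + 52.21) / 9.80 = 8.865 s.
Vertical velocity at impact: v_y = v_y0 − g t = 34.66 − 9.80 × 8.865 = −52.21 m/s.
Speed: |v| = √(vₓ² + v_y²) = √(17.43² + 52.21²) = 55.05 m/s.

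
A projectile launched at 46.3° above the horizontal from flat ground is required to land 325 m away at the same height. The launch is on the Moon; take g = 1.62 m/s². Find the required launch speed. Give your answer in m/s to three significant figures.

Level-ground range: R = v₀² sin(2θ)/g, so v₀ = √(gR / sin 2θ).
v₀ = √(1.62 × 325 / sin 92.60°) = √(526.5 / 0.9990) = √527.04 = 22.96 m/s.

23.0 m/s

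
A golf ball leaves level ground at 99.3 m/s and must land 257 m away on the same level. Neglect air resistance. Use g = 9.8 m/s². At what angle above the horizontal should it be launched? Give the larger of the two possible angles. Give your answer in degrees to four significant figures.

82.60°

From R = (v₀²/g) sin 2θ: sin 2θ = 9.80 × 257 / 9860.5 = 0.2554.
2θ = 14.80° or 180° − 14.80° = 165.2°, so θ = 7.399° or 82.60°.
The larger angle is 82.60°.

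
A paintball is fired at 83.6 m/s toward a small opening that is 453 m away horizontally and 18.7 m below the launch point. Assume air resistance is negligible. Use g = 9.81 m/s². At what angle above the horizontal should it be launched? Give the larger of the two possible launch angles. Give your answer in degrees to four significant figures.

70.60°

Trajectory: y = x tanθ − g x² (1 + tan²θ)/(2v₀²). With x = 453, y = −18.7, v₀ = 83.6, g = 9.81:
144.0 tan²θ − 453 tanθ + (125.3) = 0.
tanθ = [453 ± √(453² − 4 × 144.0 × (125.3))] / (2 × 144.0) = (453 ± 364.7) / 288.0, giving tanθ = 0.3065 or 2.839.
θ = 17.04° or 70.60°; the larger is 70.60°.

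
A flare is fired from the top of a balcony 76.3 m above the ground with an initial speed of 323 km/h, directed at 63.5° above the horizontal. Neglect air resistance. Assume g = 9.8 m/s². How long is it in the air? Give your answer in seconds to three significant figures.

Convert: 323 km/h = 323/3.6 = 89.72 m/s.
vₓ = 89.72 cos 63.5° = 40.03 m/s; v_y0 = 89.72 sin 63.5° = 80.30 m/s.
Vertical motion (up positive, ground at y = 0): 4.900 t² − (80.30) t − 76.3 = 0, so t = (80.30 + √(80.30² + 2·9.80·76.3)) / 9.80 = (80.30 + 89.12) / 9.80 = 17.29 s.

17.3 s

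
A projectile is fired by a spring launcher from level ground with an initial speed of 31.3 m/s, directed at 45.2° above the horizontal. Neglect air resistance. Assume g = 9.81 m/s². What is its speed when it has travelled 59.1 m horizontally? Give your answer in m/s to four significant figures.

Resolve: vₓ = 31.30 cos 45.2° = 22.06 m/s and v_y0 = 31.30 sin 45.2° = 22.21 m/s.
x = vₓ t ⇒ t = 59.1/22.06 = 2.680 s.
Vertical velocity there: v_y = v_y0 − g t = 22.21 − 9.81 × 2.680 = −4.078 m/s.
Speed: √(vₓ² + v_y²) = √(22.06² + 4.078²) = 22.43 m/s.

22.43 m/s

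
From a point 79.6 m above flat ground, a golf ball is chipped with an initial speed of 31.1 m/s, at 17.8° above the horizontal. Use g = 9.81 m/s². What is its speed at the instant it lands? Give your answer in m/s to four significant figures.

vₓ = 31.10 cos 17.8° = 29.61 m/s; v_y0 = 31.10 sin 17.8° = 9.507 m/s.
Vertical motion (up positive, ground at y = 0): 4.905 t² − (9.507) t − 79.6 = 0, so t = (9.507 + √(9.507² + 2·9.81·79.6)) / 9.81 = (9.507 + 40.65) / 9.81 = 5.112 s.
Vertical velocity at impact: v_y = v_y0 − g t = 9.507 − 9.81 × 5.112 = −40.65 m/s.
Speed: |v| = √(vₓ² + v_y²) = √(29.61² + 40.65²) = 50.29 m/s.

50.29 m/s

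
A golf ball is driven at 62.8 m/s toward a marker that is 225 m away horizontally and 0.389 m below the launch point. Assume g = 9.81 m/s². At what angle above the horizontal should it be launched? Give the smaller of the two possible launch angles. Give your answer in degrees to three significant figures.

16.9°

Trajectory: y = x tanθ − g x² (1 + tan²θ)/(2v₀²). With x = 225, y = −0.389, v₀ = 62.8, g = 9.81:
62.96 tan²θ − 225 tanθ + (62.57) = 0.
tanθ = [225 ± √(225² − 4 × 62.96 × (62.57))] / (2 × 62.96) = (225 ± 186.7) / 125.9, giving tanθ = 0.3040 or 3.270.
θ = 16.91° or 72.99°; the smaller is 16.91°.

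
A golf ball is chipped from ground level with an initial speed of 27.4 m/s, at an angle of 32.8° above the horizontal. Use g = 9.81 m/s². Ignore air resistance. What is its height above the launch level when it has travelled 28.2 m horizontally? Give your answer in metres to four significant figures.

Horizontal component vₓ = 27.40 cos 32.8° = 23.03 m/s; vertical v_y0 = 27.40 sin 32.8° = 14.84 m/s.
x = vₓ t ⇒ t = 28.2/23.03 = 1.224 s.
Height: y = v_y0 t − ½ g t² = 14.84 × 1.224 − 4.905 × 1.224² = 18.17 − 7.353 = 10.82 m.

10.82 m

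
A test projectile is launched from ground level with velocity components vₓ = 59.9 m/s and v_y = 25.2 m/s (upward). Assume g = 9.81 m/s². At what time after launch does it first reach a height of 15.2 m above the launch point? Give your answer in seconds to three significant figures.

0.698 s

Require v_y0 t − ½ g t² = 15.2, i.e. 4.905 t² − 25.20 t + 15.2 = 0.
Quadratic formula: t = (25.20 ± √336.82) / 9.81 = (25.20 ± 18.35) / 9.81 → t = 0.6980 s or 4.440 s.
The first (ascending) time is 0.6980 s.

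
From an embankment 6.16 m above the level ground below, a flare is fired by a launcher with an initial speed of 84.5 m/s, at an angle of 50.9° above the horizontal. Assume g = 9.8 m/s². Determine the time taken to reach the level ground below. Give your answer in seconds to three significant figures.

13.5 s

Components: vₓ = 84.50 cos 50.9° = 53.29 m/s, v_y0 = 84.50 sin 50.9° = 65.58 m/s.
With up positive and y = 0 at the ground: y(t) = 6.16 + (65.58) t − 4.900 t². Setting y = 0 and taking the positive root: t = [65.58 + √(65.58² + 2·9.80·6.16)] / 9.80 = (65.58 + 66.49) / 9.80 = 13.48 s.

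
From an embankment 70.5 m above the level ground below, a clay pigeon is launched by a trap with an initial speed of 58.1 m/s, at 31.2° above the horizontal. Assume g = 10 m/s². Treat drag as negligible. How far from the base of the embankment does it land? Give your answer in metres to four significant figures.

Horizontal component vₓ = 58.10 cos 31.2° = 49.70 m/s; vertical v_y0 = 58.10 sin 31.2° = 30.10 m/s.
The projectile lands when y = 70.5 + (30.10) t − ½·10.0·t² = 0. Positive root: t = (30.10 + √(30.10² + 2·10.0·70.5)) / 10.0 = (30.10 + 48.12) / 10.0 = 7.822 s.
Horizontal distance: R = vₓ t = 49.70 × 7.822 = 388.7 m.

388.7 m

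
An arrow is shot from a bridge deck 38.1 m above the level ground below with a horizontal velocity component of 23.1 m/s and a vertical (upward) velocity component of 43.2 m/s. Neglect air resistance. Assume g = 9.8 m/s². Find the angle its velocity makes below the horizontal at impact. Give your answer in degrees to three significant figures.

65.7°

The projectile lands when y = 38.1 + (43.20) t − ½·9.80·t² = 0. Positive root: t = (43.20 + √(43.20² + 2·9.80·38.1)) / 9.80 = (43.20 + 51.12) / 9.80 = 9.624 s.
At impact: v_y = v_y0 − g t = −51.12 m/s; vₓ = 23.10 m/s.
Angle below horizontal: arctan(|v_y|/vₓ) = arctan(51.12/23.10) = 65.68°.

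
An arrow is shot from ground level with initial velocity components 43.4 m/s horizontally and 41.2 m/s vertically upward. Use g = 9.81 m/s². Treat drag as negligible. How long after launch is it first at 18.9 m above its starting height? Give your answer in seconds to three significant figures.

Set y = v_y0 t − ½ g t² = 18.9: 4.905 t² − 41.20 t + 18.9 = 0.
Quadratic formula: t = (41.20 ± √1326.6) / 9.81 = (41.20 ± 36.42) / 9.81 → t = 0.4870 s or 7.913 s.
The first (ascending) time is 0.4870 s.

0.487 s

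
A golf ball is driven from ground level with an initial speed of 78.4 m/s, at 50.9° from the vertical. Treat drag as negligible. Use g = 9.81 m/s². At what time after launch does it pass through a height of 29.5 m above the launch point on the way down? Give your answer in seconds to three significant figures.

9.44 s

Components: vₓ = 78.40 sin 50.9° = 60.84 m/s, v_y0 = 78.40 cos 50.9° = 49.44 m/s.
Set y = v_y0 t − ½ g t² = 29.5: 4.905 t² − 49.44 t + 29.5 = 0.
Quadratic formula: t = (49.44 ± √1866.0) / 9.81 = (49.44 ± 43.20) / 9.81 → t = 0.6369 s or 9.444 s.
The descending-branch root is 9.444 s.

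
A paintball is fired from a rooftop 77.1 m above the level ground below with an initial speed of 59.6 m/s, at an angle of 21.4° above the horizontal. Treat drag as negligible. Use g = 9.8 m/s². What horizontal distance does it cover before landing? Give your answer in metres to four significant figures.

vₓ = 59.60 cos 21.4° = 55.49 m/s; v_y0 = 59.60 sin 21.4° = 21.75 m/s.
With up positive and y = 0 at the ground: y(t) = 77.1 + (21.75) t − 4.900 t². Setting y = 0 and taking the positive root: t = [21.75 + √(21.75² + 2·9.80·77.1)] / 9.80 = (21.75 + 44.54) / 9.80 = 6.764 s.
Horizontal distance: R = vₓ t = 55.49 × 6.764 = 375.4 m.

375.4 m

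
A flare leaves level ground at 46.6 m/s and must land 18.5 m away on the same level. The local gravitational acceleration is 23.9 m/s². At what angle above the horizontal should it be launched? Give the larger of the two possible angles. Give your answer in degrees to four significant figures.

From R = (v₀²/g) sin 2θ: sin 2θ = 23.9 × 18.5 / 2171.6 = 0.2036.
2θ = 11.75° or 180° − 11.75° = 168.3°, so θ = 5.874° or 84.13°.
The larger angle is 84.13°.

84.13°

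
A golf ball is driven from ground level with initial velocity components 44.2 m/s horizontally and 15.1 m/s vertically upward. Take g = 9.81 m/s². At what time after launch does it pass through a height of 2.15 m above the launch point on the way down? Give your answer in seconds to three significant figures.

2.93 s

Require v_y0 t − ½ g t² = 2.15, i.e. 4.905 t² − 15.10 t + 2.15 = 0.
Quadratic formula: t = (15.10 ± √185.83) / 9.81 = (15.10 ± 13.63) / 9.81 → t = 0.1497 s or 2.929 s.
The descending-branch root is 2.929 s.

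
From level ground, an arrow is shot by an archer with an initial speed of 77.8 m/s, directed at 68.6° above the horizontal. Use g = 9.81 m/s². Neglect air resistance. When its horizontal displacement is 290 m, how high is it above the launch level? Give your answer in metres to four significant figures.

228.1 m

vₓ = 77.80 cos 68.6° = 28.39 m/s; v_y0 = 77.80 sin 68.6° = 72.44 m/s.
Time to reach x = 290 m: t = x/vₓ = 290/28.39 = 10.22 s.
Height: y = v_y0 t − ½ g t² = 72.44 × 10.22 − 4.905 × 10.22² = 740.0 − 511.9 = 228.1 m.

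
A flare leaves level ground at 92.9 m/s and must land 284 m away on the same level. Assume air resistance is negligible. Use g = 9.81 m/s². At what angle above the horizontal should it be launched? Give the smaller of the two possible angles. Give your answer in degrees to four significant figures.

From R = (v₀²/g) sin 2θ: sin 2θ = 9.81 × 284 / 8630.4 = 0.3228.
2θ = 18.83° or 180° − 18.83° = 161.2°, so θ = 9.417° or 80.58°.
The smaller angle is 9.417°.

9.417°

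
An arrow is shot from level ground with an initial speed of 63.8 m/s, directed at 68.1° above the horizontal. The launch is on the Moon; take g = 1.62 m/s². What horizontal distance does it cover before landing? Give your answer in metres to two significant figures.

Components: vₓ = 63.80 cos 68.1° = 23.80 m/s, v_y0 = 63.80 sin 68.1° = 59.20 m/s.
Time aloft: T = 2 v_y0 / g = 2 × 59.20 / 1.62 = 73.08 s.
Range: R = vₓ T = 23.80 × 73.08 = 1739 m.

1700 m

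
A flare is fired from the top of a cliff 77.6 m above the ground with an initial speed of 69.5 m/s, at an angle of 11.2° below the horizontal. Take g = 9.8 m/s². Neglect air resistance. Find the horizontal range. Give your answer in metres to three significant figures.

193 m

Components: vₓ = 69.50 cos 11.2° = 68.18 m/s, v_y0 = −13.50 m/s (downward).
With up positive and y = 0 at the ground: y(t) = 77.6 + (−13.50) t − 4.900 t². Setting y = 0 and taking the positive root: t = [−13.50 + √(13.50² + 2·9.80·77.6)] / 9.80 = (−13.50 + 41.27) / 9.80 = 2.834 s.
Horizontal distance: R = vₓ t = 68.18 × 2.834 = 193.2 m.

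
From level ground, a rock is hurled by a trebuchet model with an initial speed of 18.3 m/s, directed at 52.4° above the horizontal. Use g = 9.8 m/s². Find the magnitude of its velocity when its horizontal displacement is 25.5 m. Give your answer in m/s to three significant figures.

Resolve: vₓ = 18.30 cos 52.4° = 11.17 m/s and v_y0 = 18.30 sin 52.4° = 14.50 m/s.
x = vₓ t ⇒ t = 25.5/11.17 = 2.284 s.
Vertical velocity there: v_y = v_y0 − g t = 14.50 − 9.80 × 2.284 = −7.882 m/s.
Speed: √(vₓ² + v_y²) = √(11.17² + 7.882²) = 13.67 m/s.

13.7 m/s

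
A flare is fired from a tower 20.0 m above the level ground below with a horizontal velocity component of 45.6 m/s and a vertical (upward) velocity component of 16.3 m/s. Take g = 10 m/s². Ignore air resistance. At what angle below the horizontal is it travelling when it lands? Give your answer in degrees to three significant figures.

29.5°

The projectile lands when y = 20.0 + (16.30) t − ½·10.0·t² = 0. Positive root: t = (16.30 + √(16.30² + 2·10.0·20.0)) / 10.0 = (16.30 + 25.80) / 10.0 = 4.210 s.
At impact: v_y = v_y0 − g t = −25.80 m/s; vₓ = 45.60 m/s.
Angle below horizontal: arctan(|v_y|/vₓ) = arctan(25.80/45.60) = 29.50°.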